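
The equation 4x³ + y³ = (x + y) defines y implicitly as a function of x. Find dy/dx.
Take d/dx of both sides. Since y is implicitly a function of x, the chain rule attaches a y' = dy/dx factor whenever we differentiate through y.

Set F(x, y) = (left side) − (right side), so the curve is F = 0. Differentiating each term of F:
  d/dx[4x^3] = 12x^2
  d/dx[-x] = -1
  d/dx[y^3] = 3y^2·y'
  d/dx[-y] = -y'

Collecting, the y'-free part is the partial derivative in x and the y' coefficient is the partial derivative in y:
  ∂F/∂x = 12x^2 - 1
  ∂F/∂y = 3y^2 - 1

so d/dx[F(x, y(x))] = ∂F/∂x + (∂F/∂y)·y' = 0. Rearranging,
  dy/dx = -(∂F/∂x)/(∂F/∂y) = -(12x^2 - 1)/(3y^2 - 1) = (1 - 12x^2)/(3y^2 - 1)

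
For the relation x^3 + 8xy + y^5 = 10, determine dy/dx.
Take d/dx of both sides. Since y is implicitly a function of x, the chain rule attaches a y' = dy/dx factor whenever we differentiate through y.

Set F(x, y) = (left side) − (right side), so the curve is F = 0. Differentiating each term of F:
  d/dx[x^3] = 3x^2
  d/dx[8xy] = 8x·y' + 8y
  d/dx[y^5] = 5y^4·y'
  d/dx[-10] = 0

Collecting, the y'-free part is the partial derivative in x and the y' coefficient is the partial derivative in y:
  ∂F/∂x = 3x^2 + 8y
  ∂F/∂y = 8x + 5y^4

so d/dx[F(x, y(x))] = ∂F/∂x + (∂F/∂y)·y' = 0. Rearranging,
  dy/dx = -(∂F/∂x)/(∂F/∂y) = -(3x^2 + 8y)/(8x + 5y^4) = (-3x^2 - 8y)/(8x + 5y^4)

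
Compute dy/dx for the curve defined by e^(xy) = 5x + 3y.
Differentiate both sides with respect to x, treating y as y(x). By the chain rule, any term containing y contributes a factor of y' = dy/dx when we differentiate it.

Move every term to one side and write the relation as F(x, y) = 0. Term by term,
  d/dx[-5x] = -5
  d/dx[-3y] = -3·y'
  d/dx[e^(xy)] = (x·y' + y)·e^(xy)

The pieces without y' make up ∂F/∂x and the coefficient of y' is ∂F/∂y:
  ∂F/∂x = y·e^(xy) - 5,
  ∂F/∂y = x·e^(xy) - 3.

Since d/dx[F] = ∂F/∂x + (∂F/∂y)·y' = 0, solve for y':
  (∂F/∂y)·y' = -∂F/∂x
  dy/dx = -(∂F/∂x)/(∂F/∂y) = -(y·e^(xy) - 5)/(x·e^(xy) - 3) = (-y·e^(xy) + 5)/(x·e^(xy) - 3)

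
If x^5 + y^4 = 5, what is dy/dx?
Take d/dx of both sides. Since y is implicitly a function of x, the chain rule attaches a y' = dy/dx factor whenever we differentiate through y.

Set F(x, y) = (left side) − (right side), so the curve is F = 0. Differentiating each term of F:
  d/dx[x^5] = 5x^4
  d/dx[y^4] = 4y^3·y'
  d/dx[-5] = 0

Collecting, the y'-free part is the partial derivative in x and the y' coefficient is the partial derivative in y:
  ∂F/∂x = 5x^4
  ∂F/∂y = 4y^3

so d/dx[F(x, y(x))] = ∂F/∂x + (∂F/∂y)·y' = 0. Rearranging,
  dy/dx = -(∂F/∂x)/(∂F/∂y) = -(5x^4)/(4y^3) = -5x^4/(4y^3)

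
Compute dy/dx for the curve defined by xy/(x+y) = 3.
Differentiate the relation implicitly: treat y = y(x) and apply the chain rule, so every y-derivative picks up a y' = dy/dx factor.

With everything moved to the left-hand side, differentiate term by term:
  d/dx[xy/(x + y)] = xy(-y' - 1)/(x + y)^2 + x·y'/(x + y) + y/(x + y)
  d/dx[-3] = 0

Separating the contributions that come from x directly and those that come through y:
  without y':      -xy/(x + y)^2 + y/(x + y)
  multiplying y':  -xy/(x + y)^2 + x/(x + y)

so (-xy/(x + y)^2 + y/(x + y)) + (-xy/(x + y)^2 + x/(x + y))·y' = 0, and therefore
  dy/dx = -(-xy/(x + y)^2 + y/(x + y))/(-xy/(x + y)^2 + x/(x + y))
        = -(y^2/(x + y)^2)/(x^2/(x + y)^2) = -y^2/x^2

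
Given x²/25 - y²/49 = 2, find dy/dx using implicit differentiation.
Differentiate the relation implicitly: treat y = y(x) and apply the chain rule, so every y-derivative picks up a y' = dy/dx factor.

With everything moved to the left-hand side, differentiate term by term:
  d/dx[x^2/25] = 2x/25
  d/dx[-y^2/49] = -2y·y'/49
  d/dx[-2] = 0

Separating the contributions that come from x directly and those that come through y:
  without y':      2x/25
  multiplying y':  -2y/49

so (2x/25) + (-2y/49)·y' = 0, and therefore
  dy/dx = -(2x/25)/(-2y/49) = 49x/(25y)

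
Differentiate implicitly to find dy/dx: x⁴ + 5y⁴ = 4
Differentiate the relation implicitly: treat y = y(x) and apply the chain rule, so every y-derivative picks up a y' = dy/dx factor.

With everything moved to the left-hand side, differentiate term by term:
  d/dx[x^4] = 4x^3
  d/dx[5y^4] = 20y^3·y'
  d/dx[-4] = 0

Separating the contributions that come from x directly and those that come through y:
  without y':      4x^3
  multiplying y':  20y^3

so (4x^3) + (20y^3)·y' = 0, and therefore
  dy/dx = -(4x^3)/(20y^3) = -x^3/(5y^3)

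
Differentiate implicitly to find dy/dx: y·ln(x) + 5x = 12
Differentiate both sides with respect to x, treating y as y(x). By the chain rule, any term containing y contributes a factor of y' = dy/dx when we differentiate it.

Move every term to one side and write the relation as F(x, y) = 0. Term by term,
  d/dx[5x] = 5
  d/dx[y·ln(x)] = y'·ln(x) + y/x
  d/dx[-12] = 0

The pieces without y' make up ∂F/∂x and the coefficient of y' is ∂F/∂y:
  ∂F/∂x = 5 + y/x,
  ∂F/∂y = ln(x).

Since d/dx[F] = ∂F/∂x + (∂F/∂y)·y' = 0, solve for y':
  (∂F/∂y)·y' = -∂F/∂x
  dy/dx = -(∂F/∂x)/(∂F/∂y) = -(5 + y/x)/(ln(x))
        = -((5x + y)/x)/(ln(x)) = (-5x - y)/(x·ln(x))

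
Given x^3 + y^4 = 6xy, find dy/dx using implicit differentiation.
Differentiate the relation implicitly: treat y = y(x) and apply the chain rule, so every y-derivative picks up a y' = dy/dx factor.

With everything moved to the left-hand side, differentiate term by term:
  d/dx[x^3] = 3x^2
  d/dx[-6xy] = -6x·y' - 6y
  d/dx[y^4] = 4y^3·y'

Separating the contributions that come from x directly and those that come through y:
  without y':      3x^2 - 6y
  multiplying y':  -6x + 4y^3

so (3x^2 - 6y) + (-6x + 4y^3)·y' = 0, and therefore
  dy/dx = -(3x^2 - 6y)/(-6x + 4y^3) = 3(x^2 - 2y)/(2(3x - 2y^3))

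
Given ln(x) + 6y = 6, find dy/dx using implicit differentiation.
Apply d/dx to both sides, remembering that y depends on x. Each occurrence of y therefore brings in a y' = dy/dx via the chain rule.

With F(x, y) equal to the left-hand side minus the right, differentiate F term by term:
  d/dx[6y] = 6·y'
  d/dx[ln(x)] = 1/x
  d/dx[-6] = 0
Adding these up, d/dx[F] = 0 becomes
  (1/x) + (6)·y' = 0,
so isolating y',
  dy/dx = -(1/x)/(6) = -1/(6x)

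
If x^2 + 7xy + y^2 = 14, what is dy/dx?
Take d/dx of both sides. Since y is implicitly a function of x, the chain rule attaches a y' = dy/dx factor whenever we differentiate through y.

Set F(x, y) = (left side) − (right side), so the curve is F = 0. Differentiating each term of F:
  d/dx[x^2] = 2x
  d/dx[7xy] = 7x·y' + 7y
  d/dx[y^2] = 2y·y'
  d/dx[-14] = 0

Collecting, the y'-free part is the partial derivative in x and the y' coefficient is the partial derivative in y:
  ∂F/∂x = 2x + 7y
  ∂F/∂y = 7x + 2y

so d/dx[F(x, y(x))] = ∂F/∂x + (∂F/∂y)·y' = 0. Rearranging,
  dy/dx = -(∂F/∂x)/(∂F/∂y) = -(2x + 7y)/(7x + 2y) = (-2x - 7y)/(7x + 2y)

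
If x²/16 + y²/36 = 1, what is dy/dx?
Differentiate both sides with respect to x, treating y as y(x). By the chain rule, any term containing y contributes a factor of y' = dy/dx when we differentiate it.

Move every term to one side and write the relation as F(x, y) = 0. Term by term,
  d/dx[x^2/16] = x/8
  d/dx[y^2/36] = y·y'/18
  d/dx[-1] = 0

The pieces without y' make up ∂F/∂x and the coefficient of y' is ∂F/∂y:
  ∂F/∂x = x/8,
  ∂F/∂y = y/18.

Since d/dx[F] = ∂F/∂x + (∂F/∂y)·y' = 0, solve for y':
  (∂F/∂y)·y' = -∂F/∂x
  dy/dx = -(∂F/∂x)/(∂F/∂y) = -(x/8)/(y/18) = -9x/(4y)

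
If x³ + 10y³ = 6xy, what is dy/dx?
Take d/dx of both sides. Since y is implicitly a function of x, the chain rule attaches a y' = dy/dx factor whenever we differentiate through y.

Set F(x, y) = (left side) − (right side), so the curve is F = 0. Differentiating each term of F:
  d/dx[x^3] = 3x^2
  d/dx[-6xy] = -6x·y' - 6y
  d/dx[10y^3] = 30y^2·y'

Collecting, the y'-free part is the partial derivative in x and the y' coefficient is the partial derivative in y:
  ∂F/∂x = 3x^2 - 6y
  ∂F/∂y = -6x + 30y^2

so d/dx[F(x, y(x))] = ∂F/∂x + (∂F/∂y)·y' = 0. Rearranging,
  dy/dx = -(∂F/∂x)/(∂F/∂y) = -(3x^2 - 6y)/(-6x + 30y^2) = (x^2/2 - y)/(x - 5y^2)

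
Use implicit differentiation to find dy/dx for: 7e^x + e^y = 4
Take d/dx of both sides. Since y is implicitly a function of x, the chain rule attaches a y' = dy/dx factor whenever we differentiate through y.

Set F(x, y) = (left side) − (right side), so the curve is F = 0. Differentiating each term of F:
  d/dx[7e^(x)] = 7e^(x)
  d/dx[e^(y)] = y'·e^(y)
  d/dx[-4] = 0

Collecting, the y'-free part is the partial derivative in x and the y' coefficient is the partial derivative in y:
  ∂F/∂x = 7e^(x)
  ∂F/∂y = e^(y)

so d/dx[F(x, y(x))] = ∂F/∂x + (∂F/∂y)·y' = 0. Rearranging,
  dy/dx = -(∂F/∂x)/(∂F/∂y) = -(7e^(x))/(e^(y)) = -7e^(x - y)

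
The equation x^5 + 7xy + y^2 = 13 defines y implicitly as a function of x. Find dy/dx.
Differentiate both sides with respect to x, treating y as y(x). By the chain rule, any term containing y contributes a factor of y' = dy/dx when we differentiate it.

Move every term to one side and write the relation as F(x, y) = 0. Term by term,
  d/dx[x^5] = 5x^4
  d/dx[7xy] = 7x·y' + 7y
  d/dx[y^2] = 2y·y'
  d/dx[-13] = 0

The pieces without y' make up ∂F/∂x and the coefficient of y' is ∂F/∂y:
  ∂F/∂x = 5x^4 + 7y,
  ∂F/∂y = 7x + 2y.

Since d/dx[F] = ∂F/∂x + (∂F/∂y)·y' = 0, solve for y':
  (∂F/∂y)·y' = -∂F/∂x
  dy/dx = -(∂F/∂x)/(∂F/∂y) = -(5x^4 + 7y)/(7x + 2y) = (-5x^4 - 7y)/(7x + 2y)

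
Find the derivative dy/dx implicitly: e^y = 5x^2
Differentiate the relation implicitly: treat y = y(x) and apply the chain rule, so every y-derivative picks up a y' = dy/dx factor.

With everything moved to the left-hand side, differentiate term by term:
  d/dx[-5x^2] = -10x
  d/dx[e^(y)] = y'·e^(y)

Separating the contributions that come from x directly and those that come through y:
  without y':      -10x
  multiplying y':  e^(y)

so (-10x) + (e^(y))·y' = 0, and therefore
  dy/dx = -(-10x)/(e^(y)) = 10x·e^(-y)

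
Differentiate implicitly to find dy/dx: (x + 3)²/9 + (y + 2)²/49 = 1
Take d/dx of both sides. Since y is implicitly a function of x, the chain rule attaches a y' = dy/dx factor whenever we differentiate through y.

Set F(x, y) = (left side) − (right side), so the curve is F = 0. Differentiating each term of F:
  d/dx[(x + 3)^2/9] = 2x/9 + 2/3
  d/dx[(y + 2)^2/49] = 2·y'(y + 2)/49
  d/dx[-1] = 0

Collecting, the y'-free part is the partial derivative in x and the y' coefficient is the partial derivative in y:
  ∂F/∂x = 2x/9 + 2/3
  ∂F/∂y = 2y/49 + 4/49

so d/dx[F(x, y(x))] = ∂F/∂x + (∂F/∂y)·y' = 0. Rearranging,
  dy/dx = -(∂F/∂x)/(∂F/∂y) = -(2x/9 + 2/3)/(2y/49 + 4/49)
        = -(2(x + 3)/9)/(2(y + 2)/49) = 49(-x - 3)/(9(y + 2))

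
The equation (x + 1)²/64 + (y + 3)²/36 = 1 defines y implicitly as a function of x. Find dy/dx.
Take d/dx of both sides. Since y is implicitly a function of x, the chain rule attaches a y' = dy/dx factor whenever we differentiate through y.

Set F(x, y) = (left side) − (right side), so the curve is F = 0. Differentiating each term of F:
  d/dx[(x + 1)^2/64] = x/32 + 1/32
  d/dx[(y + 3)^2/36] = y'(y + 3)/18
  d/dx[-1] = 0

Collecting, the y'-free part is the partial derivative in x and the y' coefficient is the partial derivative in y:
  ∂F/∂x = x/32 + 1/32
  ∂F/∂y = y/18 + 1/6

so d/dx[F(x, y(x))] = ∂F/∂x + (∂F/∂y)·y' = 0. Rearranging,
  dy/dx = -(∂F/∂x)/(∂F/∂y) = -(x/32 + 1/32)/(y/18 + 1/6)
        = -((x + 1)/32)/((y + 3)/18) = 9(-x - 1)/(16(y + 3))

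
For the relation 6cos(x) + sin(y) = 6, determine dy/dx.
Differentiate the relation implicitly: treat y = y(x) and apply the chain rule, so every y-derivative picks up a y' = dy/dx factor.

With everything moved to the left-hand side, differentiate term by term:
  d/dx[sin(y)] = y'·cos(y)
  d/dx[6cos(x)] = -6sin(x)
  d/dx[-6] = 0

Separating the contributions that come from x directly and those that come through y:
  without y':      -6sin(x)
  multiplying y':  cos(y)

so (-6sin(x)) + (cos(y))·y' = 0, and therefore
  dy/dx = -(-6sin(x))/(cos(y)) = 6sin(x)/cos(y)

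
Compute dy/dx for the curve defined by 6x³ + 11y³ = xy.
Apply d/dx to both sides, remembering that y depends on x. Each occurrence of y therefore brings in a y' = dy/dx via the chain rule.

With F(x, y) equal to the left-hand side minus the right, differentiate F term by term:
  d/dx[6x^3] = 18x^2
  d/dx[-xy] = -x·y' - y
  d/dx[11y^3] = 33y^2·y'
Adding these up, d/dx[F] = 0 becomes
  (18x^2 - y) + (-x + 33y^2)·y' = 0,
so isolating y',
  dy/dx = -(18x^2 - y)/(-x + 33y^2) = (18x^2 - y)/(x - 33y^2)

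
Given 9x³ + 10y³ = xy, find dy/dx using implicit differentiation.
Differentiate both sides with respect to x, treating y as y(x). By the chain rule, any term containing y contributes a factor of y' = dy/dx when we differentiate it.

Move every term to one side and write the relation as F(x, y) = 0. Term by term,
  d/dx[9x^3] = 27x^2
  d/dx[-xy] = -x·y' - y
  d/dx[10y^3] = 30y^2·y'

The pieces without y' make up ∂F/∂x and the coefficient of y' is ∂F/∂y:
  ∂F/∂x = 27x^2 - y,
  ∂F/∂y = -x + 30y^2.

Since d/dx[F] = ∂F/∂x + (∂F/∂y)·y' = 0, solve for y':
  (∂F/∂y)·y' = -∂F/∂x
  dy/dx = -(∂F/∂x)/(∂F/∂y) = -(27x^2 - y)/(-x + 30y^2) = (27x^2 - y)/(x - 30y^2)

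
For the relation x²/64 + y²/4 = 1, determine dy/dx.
Differentiate the relation implicitly: treat y = y(x) and apply the chain rule, so every y-derivative picks up a y' = dy/dx factor.

With everything moved to the left-hand side, differentiate term by term:
  d/dx[x^2/64] = x/32
  d/dx[y^2/4] = y·y'/2
  d/dx[-1] = 0

Separating the contributions that come from x directly and those that come through y:
  without y':      x/32
  multiplying y':  y/2

so (x/32) + (y/2)·y' = 0, and therefore
  dy/dx = -(x/32)/(y/2) = -x/(16y)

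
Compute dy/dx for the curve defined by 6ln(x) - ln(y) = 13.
Differentiate the relation implicitly: treat y = y(x) and apply the chain rule, so every y-derivative picks up a y' = dy/dx factor.

With everything moved to the left-hand side, differentiate term by term:
  d/dx[6ln(x)] = 6/x
  d/dx[-ln(y)] = -y'/y
  d/dx[-13] = 0

Separating the contributions that come from x directly and those that come through y:
  without y':      6/x
  multiplying y':  -1/y

so (6/x) + (-1/y)·y' = 0, and therefore
  dy/dx = -(6/x)/(-1/y) = 6y/x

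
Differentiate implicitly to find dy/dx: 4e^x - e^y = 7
Apply d/dx to both sides, remembering that y depends on x. Each occurrence of y therefore brings in a y' = dy/dx via the chain rule.

With F(x, y) equal to the left-hand side minus the right, differentiate F term by term:
  d/dx[4e^(x)] = 4e^(x)
  d/dx[-e^(y)] = -y'·e^(y)
  d/dx[-7] = 0
Adding these up, d/dx[F] = 0 becomes
  (4e^(x)) + (-e^(y))·y' = 0,
so isolating y',
  dy/dx = -(4e^(x))/(-e^(y)) = 4e^(x - y)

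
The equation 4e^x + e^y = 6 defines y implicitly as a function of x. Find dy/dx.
Take d/dx of both sides. Since y is implicitly a function of x, the chain rule attaches a y' = dy/dx factor whenever we differentiate through y.

Set F(x, y) = (left side) − (right side), so the curve is F = 0. Differentiating each term of F:
  d/dx[4e^(x)] = 4e^(x)
  d/dx[e^(y)] = y'·e^(y)
  d/dx[-6] = 0

Collecting, the y'-free part is the partial derivative in x and the y' coefficient is the partial derivative in y:
  ∂F/∂x = 4e^(x)
  ∂F/∂y = e^(y)

so d/dx[F(x, y(x))] = ∂F/∂x + (∂F/∂y)·y' = 0. Rearranging,
  dy/dx = -(∂F/∂x)/(∂F/∂y) = -(4e^(x))/(e^(y)) = -4e^(x - y)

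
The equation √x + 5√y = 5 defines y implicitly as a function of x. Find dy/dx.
Apply d/dx to both sides, remembering that y depends on x. Each occurrence of y therefore brings in a y' = dy/dx via the chain rule.

With F(x, y) equal to the left-hand side minus the right, differentiate F term by term:
  d/dx[√(x)] = 1/(2√(x))
  d/dx[5√(y)] = 5·y'/(2√(y))
  d/dx[-5] = 0
Adding these up, d/dx[F] = 0 becomes
  (1/(2√(x))) + (5/(2√(y)))·y' = 0,
so isolating y',
  dy/dx = -(1/(2√(x)))/(5/(2√(y))) = -√(y)/(5√(x))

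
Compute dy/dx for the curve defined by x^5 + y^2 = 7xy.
Take d/dx of both sides. Since y is implicitly a function of x, the chain rule attaches a y' = dy/dx factor whenever we differentiate through y.

Set F(x, y) = (left side) − (right side), so the curve is F = 0. Differentiating each term of F:
  d/dx[x^5] = 5x^4
  d/dx[-7xy] = -7x·y' - 7y
  d/dx[y^2] = 2y·y'

Collecting, the y'-free part is the partial derivative in x and the y' coefficient is the partial derivative in y:
  ∂F/∂x = 5x^4 - 7y
  ∂F/∂y = -7x + 2y

so d/dx[F(x, y(x))] = ∂F/∂x + (∂F/∂y)·y' = 0. Rearranging,
  dy/dx = -(∂F/∂x)/(∂F/∂y) = -(5x^4 - 7y)/(-7x + 2y) = (5x^4 - 7y)/(7x - 2y)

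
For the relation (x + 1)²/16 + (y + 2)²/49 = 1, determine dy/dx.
Differentiate both sides with respect to x, treating y as y(x). By the chain rule, any term containing y contributes a factor of y' = dy/dx when we differentiate it.

Move every term to one side and write the relation as F(x, y) = 0. Term by term,
  d/dx[(x + 1)^2/16] = x/8 + 1/8
  d/dx[(y + 2)^2/49] = 2·y'(y + 2)/49
  d/dx[-1] = 0

The pieces without y' make up ∂F/∂x and the coefficient of y' is ∂F/∂y:
  ∂F/∂x = x/8 + 1/8,
  ∂F/∂y = 2y/49 + 4/49.

Since d/dx[F] = ∂F/∂x + (∂F/∂y)·y' = 0, solve for y':
  (∂F/∂y)·y' = -∂F/∂x
  dy/dx = -(∂F/∂x)/(∂F/∂y) = -(x/8 + 1/8)/(2y/49 + 4/49)
        = -((x + 1)/8)/(2(y + 2)/49) = 49(-x - 1)/(16(y + 2))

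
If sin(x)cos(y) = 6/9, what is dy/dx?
Apply d/dx to both sides, remembering that y depends on x. Each occurrence of y therefore brings in a y' = dy/dx via the chain rule.

With F(x, y) equal to the left-hand side minus the right, differentiate F term by term:
  d/dx[sin(x)·cos(y)] = -y'·sin(x)·sin(y) + cos(x)·cos(y)
  d/dx[-2/3] = 0
Adding these up, d/dx[F] = 0 becomes
  (cos(x)·cos(y)) + (-sin(x)·sin(y))·y' = 0,
so isolating y',
  dy/dx = -(cos(x)·cos(y))/(-sin(x)·sin(y)) = 1/(tan(x)·tan(y))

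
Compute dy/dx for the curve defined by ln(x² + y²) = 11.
Differentiate the relation implicitly: treat y = y(x) and apply the chain rule, so every y-derivative picks up a y' = dy/dx factor.

With everything moved to the left-hand side, differentiate term by term:
  d/dx[ln(x^2 + y^2)] = (2x + 2y·y')/(x^2 + y^2)
  d/dx[-11] = 0

Separating the contributions that come from x directly and those that come through y:
  without y':      2x/(x^2 + y^2)
  multiplying y':  2y/(x^2 + y^2)

so (2x/(x^2 + y^2)) + (2y/(x^2 + y^2))·y' = 0, and therefore
  dy/dx = -(2x/(x^2 + y^2))/(2y/(x^2 + y^2)) = -x/y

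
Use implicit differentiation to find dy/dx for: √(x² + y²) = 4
Apply d/dx to both sides, remembering that y depends on x. Each occurrence of y therefore brings in a y' = dy/dx via the chain rule.

With F(x, y) equal to the left-hand side minus the right, differentiate F term by term:
  d/dx[√(x^2 + y^2)] = (x + y·y')/√(x^2 + y^2)
  d/dx[-4] = 0
Adding these up, d/dx[F] = 0 becomes
  (x/√(x^2 + y^2)) + (y/√(x^2 + y^2))·y' = 0,
so isolating y',
  dy/dx = -(x/√(x^2 + y^2))/(y/√(x^2 + y^2)) = -x/y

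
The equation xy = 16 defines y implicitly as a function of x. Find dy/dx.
Take d/dx of both sides. Since y is implicitly a function of x, the chain rule attaches a y' = dy/dx factor whenever we differentiate through y.

Set F(x, y) = (left side) − (right side), so the curve is F = 0. Differentiating each term of F:
  d/dx[xy] = x·y' + y
  d/dx[-16] = 0

Collecting, the y'-free part is the partial derivative in x and the y' coefficient is the partial derivative in y:
  ∂F/∂x = y
  ∂F/∂y = x

so d/dx[F(x, y(x))] = ∂F/∂x + (∂F/∂y)·y' = 0. Rearranging,
  dy/dx = -(∂F/∂x)/(∂F/∂y) = -(y)/(x) = -y/x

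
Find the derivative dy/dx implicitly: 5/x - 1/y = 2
Differentiate both sides with respect to x, treating y as y(x). By the chain rule, any term containing y contributes a factor of y' = dy/dx when we differentiate it.

Move every term to one side and write the relation as F(x, y) = 0. Term by term,
  d/dx[-1/y] = y'/y^2
  d/dx[5/x] = -5/x^2
  d/dx[-2] = 0

The pieces without y' make up ∂F/∂x and the coefficient of y' is ∂F/∂y:
  ∂F/∂x = -5/x^2,
  ∂F/∂y = y^(-2).

Since d/dx[F] = ∂F/∂x + (∂F/∂y)·y' = 0, solve for y':
  (∂F/∂y)·y' = -∂F/∂x
  dy/dx = -(∂F/∂x)/(∂F/∂y) = -(-5/x^2)/(y^(-2)) = 5y^2/x^2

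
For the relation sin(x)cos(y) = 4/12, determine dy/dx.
Take d/dx of both sides. Since y is implicitly a function of x, the chain rule attaches a y' = dy/dx factor whenever we differentiate through y.

Set F(x, y) = (left side) − (right side), so the curve is F = 0. Differentiating each term of F:
  d/dx[sin(x)·cos(y)] = -y'·sin(x)·sin(y) + cos(x)·cos(y)
  d/dx[-1/3] = 0

Collecting, the y'-free part is the partial derivative in x and the y' coefficient is the partial derivative in y:
  ∂F/∂x = cos(x)·cos(y)
  ∂F/∂y = -sin(x)·sin(y)

so d/dx[F(x, y(x))] = ∂F/∂x + (∂F/∂y)·y' = 0. Rearranging,
  dy/dx = -(∂F/∂x)/(∂F/∂y) = -(cos(x)·cos(y))/(-sin(x)·sin(y)) = 1/(tan(x)·tan(y))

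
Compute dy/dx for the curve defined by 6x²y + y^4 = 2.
Differentiate the relation implicitly: treat y = y(x) and apply the chain rule, so every y-derivative picks up a y' = dy/dx factor.

With everything moved to the left-hand side, differentiate term by term:
  d/dx[6x^2y] = 6x^2·y' + 12xy
  d/dx[y^4] = 4y^3·y'
  d/dx[-2] = 0

Separating the contributions that come from x directly and those that come through y:
  without y':      12xy
  multiplying y':  6x^2 + 4y^3

so (12xy) + (6x^2 + 4y^3)·y' = 0, and therefore
  dy/dx = -(12xy)/(6x^2 + 4y^3) = -6xy/(3x^2 + 2y^3)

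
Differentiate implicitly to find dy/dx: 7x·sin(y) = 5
Apply d/dx to both sides, remembering that y depends on x. Each occurrence of y therefore brings in a y' = dy/dx via the chain rule.

With F(x, y) equal to the left-hand side minus the right, differentiate F term by term:
  d/dx[7x·sin(y)] = 7x·y'·cos(y) + 7sin(y)
  d/dx[-5] = 0
Adding these up, d/dx[F] = 0 becomes
  (7sin(y)) + (7x·cos(y))·y' = 0,
so isolating y',
  dy/dx = -(7sin(y))/(7x·cos(y)) = -tan(y)/x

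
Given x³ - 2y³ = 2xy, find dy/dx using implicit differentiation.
Take d/dx of both sides. Since y is implicitly a function of x, the chain rule attaches a y' = dy/dx factor whenever we differentiate through y.

Set F(x, y) = (left side) − (right side), so the curve is F = 0. Differentiating each term of F:
  d/dx[x^3] = 3x^2
  d/dx[-2xy] = -2x·y' - 2y
  d/dx[-2y^3] = -6y^2·y'

Collecting, the y'-free part is the partial derivative in x and the y' coefficient is the partial derivative in y:
  ∂F/∂x = 3x^2 - 2y
  ∂F/∂y = -2x - 6y^2

so d/dx[F(x, y(x))] = ∂F/∂x + (∂F/∂y)·y' = 0. Rearranging,
  dy/dx = -(∂F/∂x)/(∂F/∂y) = -(3x^2 - 2y)/(-2x - 6y^2) = (3x^2/2 - y)/(x + 3y^2)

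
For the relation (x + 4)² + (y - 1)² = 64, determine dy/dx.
Apply d/dx to both sides, remembering that y depends on x. Each occurrence of y therefore brings in a y' = dy/dx via the chain rule.

With F(x, y) equal to the left-hand side minus the right, differentiate F term by term:
  d/dx[(x + 4)^2] = 2x + 8
  d/dx[(y - 1)^2] = 2·y'(y - 1)
  d/dx[-64] = 0
Adding these up, d/dx[F] = 0 becomes
  (2x + 8) + (2y - 2)·y' = 0,
so isolating y',
  dy/dx = -(2x + 8)/(2y - 2) = (-x - 4)/(y - 1)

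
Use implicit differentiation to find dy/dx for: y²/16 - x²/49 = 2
Apply d/dx to both sides, remembering that y depends on x. Each occurrence of y therefore brings in a y' = dy/dx via the chain rule.

With F(x, y) equal to the left-hand side minus the right, differentiate F term by term:
  d/dx[-x^2/49] = -2x/49
  d/dx[y^2/16] = y·y'/8
  d/dx[-2] = 0
Adding these up, d/dx[F] = 0 becomes
  (-2x/49) + (y/8)·y' = 0,
so isolating y',
  dy/dx = -(-2x/49)/(y/8) = 16x/(49y)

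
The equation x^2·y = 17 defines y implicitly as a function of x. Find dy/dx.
Differentiate the relation implicitly: treat y = y(x) and apply the chain rule, so every y-derivative picks up a y' = dy/dx factor.

With everything moved to the left-hand side, differentiate term by term:
  d/dx[x^2y] = x^2·y' + 2xy
  d/dx[-17] = 0

Separating the contributions that come from x directly and those that come through y:
  without y':      2xy
  multiplying y':  x^2

so (2xy) + (x^2)·y' = 0, and therefore
  dy/dx = -(2xy)/(x^2) = -2y/x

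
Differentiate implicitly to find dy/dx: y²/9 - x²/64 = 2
Differentiate the relation implicitly: treat y = y(x) and apply the chain rule, so every y-derivative picks up a y' = dy/dx factor.

With everything moved to the left-hand side, differentiate term by term:
  d/dx[-x^2/64] = -x/32
  d/dx[y^2/9] = 2y·y'/9
  d/dx[-2] = 0

Separating the contributions that come from x directly and those that come through y:
  without y':      -x/32
  multiplying y':  2y/9

so (-x/32) + (2y/9)·y' = 0, and therefore
  dy/dx = -(-x/32)/(2y/9) = 9x/(64y)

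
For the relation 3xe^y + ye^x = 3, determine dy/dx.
Take d/dx of both sides. Since y is implicitly a function of x, the chain rule attaches a y' = dy/dx factor whenever we differentiate through y.

Set F(x, y) = (left side) − (right side), so the curve is F = 0. Differentiating each term of F:
  d/dx[3x·e^(y)] = 3x·y'·e^(y) + 3e^(y)
  d/dx[y·e^(x)] = y·e^(x) + y'·e^(x)
  d/dx[-3] = 0

Collecting, the y'-free part is the partial derivative in x and the y' coefficient is the partial derivative in y:
  ∂F/∂x = y·e^(x) + 3e^(y)
  ∂F/∂y = 3x·e^(y) + e^(x)

so d/dx[F(x, y(x))] = ∂F/∂x + (∂F/∂y)·y' = 0. Rearranging,
  dy/dx = -(∂F/∂x)/(∂F/∂y) = -(y·e^(x) + 3e^(y))/(3x·e^(y) + e^(x)) = (-y·e^(x) - 3e^(y))/(3x·e^(y) + e^(x))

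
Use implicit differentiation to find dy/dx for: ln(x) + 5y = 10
Differentiate both sides with respect to x, treating y as y(x). By the chain rule, any term containing y contributes a factor of y' = dy/dx when we differentiate it.

Move every term to one side and write the relation as F(x, y) = 0. Term by term,
  d/dx[5y] = 5·y'
  d/dx[ln(x)] = 1/x
  d/dx[-10] = 0

The pieces without y' make up ∂F/∂x and the coefficient of y' is ∂F/∂y:
  ∂F/∂x = 1/x,
  ∂F/∂y = 5.

Since d/dx[F] = ∂F/∂x + (∂F/∂y)·y' = 0, solve for y':
  (∂F/∂y)·y' = -∂F/∂x
  dy/dx = -(∂F/∂x)/(∂F/∂y) = -(1/x)/(5) = -1/(5x)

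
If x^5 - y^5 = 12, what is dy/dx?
Differentiate the relation implicitly: treat y = y(x) and apply the chain rule, so every y-derivative picks up a y' = dy/dx factor.

With everything moved to the left-hand side, differentiate term by term:
  d/dx[x^5] = 5x^4
  d/dx[-y^5] = -5y^4·y'
  d/dx[-12] = 0

Separating the contributions that come from x directly and those that come through y:
  without y':      5x^4
  multiplying y':  -5y^4

so (5x^4) + (-5y^4)·y' = 0, and therefore
  dy/dx = -(5x^4)/(-5y^4) = x^4/y^4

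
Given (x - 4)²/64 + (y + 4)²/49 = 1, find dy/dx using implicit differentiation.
Differentiate the relation implicitly: treat y = y(x) and apply the chain rule, so every y-derivative picks up a y' = dy/dx factor.

With everything moved to the left-hand side, differentiate term by term:
  d/dx[(x - 4)^2/64] = x/32 - 1/8
  d/dx[(y + 4)^2/49] = 2·y'(y + 4)/49
  d/dx[-1] = 0

Separating the contributions that come from x directly and those that come through y:
  without y':      x/32 - 1/8
  multiplying y':  2y/49 + 8/49

so (x/32 - 1/8) + (2y/49 + 8/49)·y' = 0, and therefore
  dy/dx = -(x/32 - 1/8)/(2y/49 + 8/49)
        = -((x - 4)/32)/(2(y + 4)/49) = 49(4 - x)/(64(y + 4))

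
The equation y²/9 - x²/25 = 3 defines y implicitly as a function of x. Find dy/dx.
Differentiate the relation implicitly: treat y = y(x) and apply the chain rule, so every y-derivative picks up a y' = dy/dx factor.

With everything moved to the left-hand side, differentiate term by term:
  d/dx[-x^2/25] = -2x/25
  d/dx[y^2/9] = 2y·y'/9
  d/dx[-3] = 0

Separating the contributions that come from x directly and those that come through y:
  without y':      -2x/25
  multiplying y':  2y/9

so (-2x/25) + (2y/9)·y' = 0, and therefore
  dy/dx = -(-2x/25)/(2y/9) = 9x/(25y)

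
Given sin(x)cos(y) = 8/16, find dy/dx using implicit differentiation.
Differentiate both sides with respect to x, treating y as y(x). By the chain rule, any term containing y contributes a factor of y' = dy/dx when we differentiate it.

Move every term to one side and write the relation as F(x, y) = 0. Term by term,
  d/dx[sin(x)·cos(y)] = -y'·sin(x)·sin(y) + cos(x)·cos(y)
  d/dx[-1/2] = 0

The pieces without y' make up ∂F/∂x and the coefficient of y' is ∂F/∂y:
  ∂F/∂x = cos(x)·cos(y),
  ∂F/∂y = -sin(x)·sin(y).

Since d/dx[F] = ∂F/∂x + (∂F/∂y)·y' = 0, solve for y':
  (∂F/∂y)·y' = -∂F/∂x
  dy/dx = -(∂F/∂x)/(∂F/∂y) = -(cos(x)·cos(y))/(-sin(x)·sin(y)) = 1/(tan(x)·tan(y))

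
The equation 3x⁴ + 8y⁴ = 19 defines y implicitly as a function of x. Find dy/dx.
Differentiate the relation implicitly: treat y = y(x) and apply the chain rule, so every y-derivative picks up a y' = dy/dx factor.

With everything moved to the left-hand side, differentiate term by term:
  d/dx[3x^4] = 12x^3
  d/dx[8y^4] = 32y^3·y'
  d/dx[-19] = 0

Separating the contributions that come from x directly and those that come through y:
  without y':      12x^3
  multiplying y':  32y^3

so (12x^3) + (32y^3)·y' = 0, and therefore
  dy/dx = -(12x^3)/(32y^3) = -3x^3/(8y^3)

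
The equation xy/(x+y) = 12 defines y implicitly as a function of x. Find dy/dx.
Apply d/dx to both sides, remembering that y depends on x. Each occurrence of y therefore brings in a y' = dy/dx via the chain rule.

With F(x, y) equal to the left-hand side minus the right, differentiate F term by term:
  d/dx[xy/(x + y)] = xy(-y' - 1)/(x + y)^2 + x·y'/(x + y) + y/(x + y)
  d/dx[-12] = 0
Adding these up, d/dx[F] = 0 becomes
  (-xy/(x + y)^2 + y/(x + y)) + (-xy/(x + y)^2 + x/(x + y))·y' = 0,
so isolating y',
  dy/dx = -(-xy/(x + y)^2 + y/(x + y))/(-xy/(x + y)^2 + x/(x + y))
        = -(y^2/(x + y)^2)/(x^2/(x + y)^2) = -y^2/x^2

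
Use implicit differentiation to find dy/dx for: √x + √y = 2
Differentiate the relation implicitly: treat y = y(x) and apply the chain rule, so every y-derivative picks up a y' = dy/dx factor.

With everything moved to the left-hand side, differentiate term by term:
  d/dx[√(x)] = 1/(2√(x))
  d/dx[√(y)] = y'/(2√(y))
  d/dx[-2] = 0

Separating the contributions that come from x directly and those that come through y:
  without y':      1/(2√(x))
  multiplying y':  1/(2√(y))

so (1/(2√(x))) + (1/(2√(y)))·y' = 0, and therefore
  dy/dx = -(1/(2√(x)))/(1/(2√(y))) = -√(y)/√(x)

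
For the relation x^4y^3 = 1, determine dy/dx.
Differentiate both sides with respect to x, treating y as y(x). By the chain rule, any term containing y contributes a factor of y' = dy/dx when we differentiate it.

Move every term to one side and write the relation as F(x, y) = 0. Term by term,
  d/dx[x^4y^3] = 3x^4y^2·y' + 4x^3y^3
  d/dx[-1] = 0

The pieces without y' make up ∂F/∂x and the coefficient of y' is ∂F/∂y:
  ∂F/∂x = 4x^3y^3,
  ∂F/∂y = 3x^4y^2.

Since d/dx[F] = ∂F/∂x + (∂F/∂y)·y' = 0, solve for y':
  (∂F/∂y)·y' = -∂F/∂x
  dy/dx = -(∂F/∂x)/(∂F/∂y) = -(4x^3y^3)/(3x^4y^2) = -4y/(3x)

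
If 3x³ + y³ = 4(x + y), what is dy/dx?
Differentiate both sides with respect to x, treating y as y(x). By the chain rule, any term containing y contributes a factor of y' = dy/dx when we differentiate it.

Move every term to one side and write the relation as F(x, y) = 0. Term by term,
  d/dx[3x^3] = 9x^2
  d/dx[-4x] = -4
  d/dx[y^3] = 3y^2·y'
  d/dx[-4y] = -4·y'

The pieces without y' make up ∂F/∂x and the coefficient of y' is ∂F/∂y:
  ∂F/∂x = 9x^2 - 4,
  ∂F/∂y = 3y^2 - 4.

Since d/dx[F] = ∂F/∂x + (∂F/∂y)·y' = 0, solve for y':
  (∂F/∂y)·y' = -∂F/∂x
  dy/dx = -(∂F/∂x)/(∂F/∂y) = -(9x^2 - 4)/(3y^2 - 4) = (4 - 9x^2)/(3y^2 - 4)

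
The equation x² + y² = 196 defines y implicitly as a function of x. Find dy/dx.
Apply d/dx to both sides, remembering that y depends on x. Each occurrence of y therefore brings in a y' = dy/dx via the chain rule.

With F(x, y) equal to the left-hand side minus the right, differentiate F term by term:
  d/dx[x^2] = 2x
  d/dx[y^2] = 2y·y'
  d/dx[-196] = 0
Adding these up, d/dx[F] = 0 becomes
  (2x) + (2y)·y' = 0,
so isolating y',
  dy/dx = -(2x)/(2y) = -x/y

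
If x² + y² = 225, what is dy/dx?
Take d/dx of both sides. Since y is implicitly a function of x, the chain rule attaches a y' = dy/dx factor whenever we differentiate through y.

Set F(x, y) = (left side) − (right side), so the curve is F = 0. Differentiating each term of F:
  d/dx[x^2] = 2x
  d/dx[y^2] = 2y·y'
  d/dx[-225] = 0

Collecting, the y'-free part is the partial derivative in x and the y' coefficient is the partial derivative in y:
  ∂F/∂x = 2x
  ∂F/∂y = 2y

so d/dx[F(x, y(x))] = ∂F/∂x + (∂F/∂y)·y' = 0. Rearranging,
  dy/dx = -(∂F/∂x)/(∂F/∂y) = -(2x)/(2y) = -x/y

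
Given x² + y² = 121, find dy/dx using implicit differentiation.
Apply d/dx to both sides, remembering that y depends on x. Each occurrence of y therefore brings in a y' = dy/dx via the chain rule.

With F(x, y) equal to the left-hand side minus the right, differentiate F term by term:
  d/dx[x^2] = 2x
  d/dx[y^2] = 2y·y'
  d/dx[-121] = 0
Adding these up, d/dx[F] = 0 becomes
  (2x) + (2y)·y' = 0,
so isolating y',
  dy/dx = -(2x)/(2y) = -x/y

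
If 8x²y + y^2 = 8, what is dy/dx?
Apply d/dx to both sides, remembering that y depends on x. Each occurrence of y therefore brings in a y' = dy/dx via the chain rule.

With F(x, y) equal to the left-hand side minus the right, differentiate F term by term:
  d/dx[8x^2y] = 8x^2·y' + 16xy
  d/dx[y^2] = 2y·y'
  d/dx[-8] = 0
Adding these up, d/dx[F] = 0 becomes
  (16xy) + (8x^2 + 2y)·y' = 0,
so isolating y',
  dy/dx = -(16xy)/(8x^2 + 2y) = -8xy/(4x^2 + y)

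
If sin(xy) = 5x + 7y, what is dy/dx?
Differentiate the relation implicitly: treat y = y(x) and apply the chain rule, so every y-derivative picks up a y' = dy/dx factor.

With everything moved to the left-hand side, differentiate term by term:
  d/dx[-5x] = -5
  d/dx[-7y] = -7·y'
  d/dx[sin(xy)] = (x·y' + y)·cos(xy)

Separating the contributions that come from x directly and those that come through y:
  without y':      y·cos(xy) - 5
  multiplying y':  x·cos(xy) - 7

so (y·cos(xy) - 5) + (x·cos(xy) - 7)·y' = 0, and therefore
  dy/dx = -(y·cos(xy) - 5)/(x·cos(xy) - 7) = (-y·cos(xy) + 5)/(x·cos(xy) - 7)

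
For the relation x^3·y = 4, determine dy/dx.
Apply d/dx to both sides, remembering that y depends on x. Each occurrence of y therefore brings in a y' = dy/dx via the chain rule.

With F(x, y) equal to the left-hand side minus the right, differentiate F term by term:
  d/dx[x^3y] = x^3·y' + 3x^2y
  d/dx[-4] = 0
Adding these up, d/dx[F] = 0 becomes
  (3x^2y) + (x^3)·y' = 0,
so isolating y',
  dy/dx = -(3x^2y)/(x^3) = -3y/x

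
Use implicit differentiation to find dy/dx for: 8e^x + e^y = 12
Apply d/dx to both sides, remembering that y depends on x. Each occurrence of y therefore brings in a y' = dy/dx via the chain rule.

With F(x, y) equal to the left-hand side minus the right, differentiate F term by term:
  d/dx[8e^(x)] = 8e^(x)
  d/dx[e^(y)] = y'·e^(y)
  d/dx[-12] = 0
Adding these up, d/dx[F] = 0 becomes
  (8e^(x)) + (e^(y))·y' = 0,
so isolating y',
  dy/dx = -(8e^(x))/(e^(y)) = -8e^(x - y)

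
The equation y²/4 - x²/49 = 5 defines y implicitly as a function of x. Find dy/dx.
Take d/dx of both sides. Since y is implicitly a function of x, the chain rule attaches a y' = dy/dx factor whenever we differentiate through y.

Set F(x, y) = (left side) − (right side), so the curve is F = 0. Differentiating each term of F:
  d/dx[-x^2/49] = -2x/49
  d/dx[y^2/4] = y·y'/2
  d/dx[-5] = 0

Collecting, the y'-free part is the partial derivative in x and the y' coefficient is the partial derivative in y:
  ∂F/∂x = -2x/49
  ∂F/∂y = y/2

so d/dx[F(x, y(x))] = ∂F/∂x + (∂F/∂y)·y' = 0. Rearranging,
  dy/dx = -(∂F/∂x)/(∂F/∂y) = -(-2x/49)/(y/2) = 4x/(49y)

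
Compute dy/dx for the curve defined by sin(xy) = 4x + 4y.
Differentiate the relation implicitly: treat y = y(x) and apply the chain rule, so every y-derivative picks up a y' = dy/dx factor.

With everything moved to the left-hand side, differentiate term by term:
  d/dx[-4x] = -4
  d/dx[-4y] = -4·y'
  d/dx[sin(xy)] = (x·y' + y)·cos(xy)

Separating the contributions that come from x directly and those that come through y:
  without y':      y·cos(xy) - 4
  multiplying y':  x·cos(xy) - 4

so (y·cos(xy) - 4) + (x·cos(xy) - 4)·y' = 0, and therefore
  dy/dx = -(y·cos(xy) - 4)/(x·cos(xy) - 4) = (-y·cos(xy) + 4)/(x·cos(xy) - 4)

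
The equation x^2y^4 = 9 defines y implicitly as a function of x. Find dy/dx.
Take d/dx of both sides. Since y is implicitly a function of x, the chain rule attaches a y' = dy/dx factor whenever we differentiate through y.

Set F(x, y) = (left side) − (right side), so the curve is F = 0. Differentiating each term of F:
  d/dx[x^2y^4] = 4x^2y^3·y' + 2xy^4
  d/dx[-9] = 0

Collecting, the y'-free part is the partial derivative in x and the y' coefficient is the partial derivative in y:
  ∂F/∂x = 2xy^4
  ∂F/∂y = 4x^2y^3

so d/dx[F(x, y(x))] = ∂F/∂x + (∂F/∂y)·y' = 0. Rearranging,
  dy/dx = -(∂F/∂x)/(∂F/∂y) = -(2xy^4)/(4x^2y^3) = -y/(2x)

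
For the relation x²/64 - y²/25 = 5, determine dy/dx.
Differentiate the relation implicitly: treat y = y(x) and apply the chain rule, so every y-derivative picks up a y' = dy/dx factor.

With everything moved to the left-hand side, differentiate term by term:
  d/dx[x^2/64] = x/32
  d/dx[-y^2/25] = -2y·y'/25
  d/dx[-5] = 0

Separating the contributions that come from x directly and those that come through y:
  without y':      x/32
  multiplying y':  -2y/25

so (x/32) + (-2y/25)·y' = 0, and therefore
  dy/dx = -(x/32)/(-2y/25) = 25x/(64y)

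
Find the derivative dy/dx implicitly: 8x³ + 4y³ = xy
Apply d/dx to both sides, remembering that y depends on x. Each occurrence of y therefore brings in a y' = dy/dx via the chain rule.

With F(x, y) equal to the left-hand side minus the right, differentiate F term by term:
  d/dx[8x^3] = 24x^2
  d/dx[-xy] = -x·y' - y
  d/dx[4y^3] = 12y^2·y'
Adding these up, d/dx[F] = 0 becomes
  (24x^2 - y) + (-x + 12y^2)·y' = 0,
so isolating y',
  dy/dx = -(24x^2 - y)/(-x + 12y^2) = (24x^2 - y)/(x - 12y^2)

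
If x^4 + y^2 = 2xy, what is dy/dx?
Differentiate the relation implicitly: treat y = y(x) and apply the chain rule, so every y-derivative picks up a y' = dy/dx factor.

With everything moved to the left-hand side, differentiate term by term:
  d/dx[x^4] = 4x^3
  d/dx[-2xy] = -2x·y' - 2y
  d/dx[y^2] = 2y·y'

Separating the contributions that come from x directly and those that come through y:
  without y':      4x^3 - 2y
  multiplying y':  -2x + 2y

so (4x^3 - 2y) + (-2x + 2y)·y' = 0, and therefore
  dy/dx = -(4x^3 - 2y)/(-2x + 2y) = (2x^3 - y)/(x - y)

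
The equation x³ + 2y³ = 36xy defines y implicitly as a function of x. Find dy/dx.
Differentiate the relation implicitly: treat y = y(x) and apply the chain rule, so every y-derivative picks up a y' = dy/dx factor.

With everything moved to the left-hand side, differentiate term by term:
  d/dx[x^3] = 3x^2
  d/dx[-36xy] = -36x·y' - 36y
  d/dx[2y^3] = 6y^2·y'

Separating the contributions that come from x directly and those that come through y:
  without y':      3x^2 - 36y
  multiplying y':  -36x + 6y^2

so (3x^2 - 36y) + (-36x + 6y^2)·y' = 0, and therefore
  dy/dx = -(3x^2 - 36y)/(-36x + 6y^2) = (x^2 - 12y)/(2(6x - y^2))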